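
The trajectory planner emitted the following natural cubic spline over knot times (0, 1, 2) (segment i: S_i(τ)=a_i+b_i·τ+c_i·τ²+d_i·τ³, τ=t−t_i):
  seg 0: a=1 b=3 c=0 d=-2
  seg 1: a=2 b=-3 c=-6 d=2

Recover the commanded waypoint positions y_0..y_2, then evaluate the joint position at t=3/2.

y_0=1 y_1=2 y_2=-5
S(3/2) = -3/4

y_0 = S_0(0) = a_0 = 1
y_1 = S_1(0) = a_1 = 2
y_2 = S_1(1) = -5
t_q=3/2 is in segment 1 (τ=1/2); S_1(τ)=-3/4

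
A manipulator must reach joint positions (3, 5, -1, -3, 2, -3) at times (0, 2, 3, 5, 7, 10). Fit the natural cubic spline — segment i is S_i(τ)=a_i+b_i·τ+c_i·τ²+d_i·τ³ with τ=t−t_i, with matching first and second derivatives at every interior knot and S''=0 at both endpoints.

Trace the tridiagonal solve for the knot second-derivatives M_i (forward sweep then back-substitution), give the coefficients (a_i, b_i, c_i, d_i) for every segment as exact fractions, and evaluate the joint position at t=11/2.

Δ: Δ0=1, Δ1=-6, Δ2=-1, Δ3=5/2, Δ4=-5/3
row 1: diag=6, rhs=-42; c'=1/6, d'=-7
row 2: denom=6−1·1/6=35/6; d'=(30−1·-7)/(35/6)=222/35
row 3: denom=8−2·12/35=256/35; d'=(21−2·222/35)/(256/35)=291/256
row 4: denom=10−2·35/128=605/64; d'=(-25−2·291/256)/(605/64)=-3491/1210
back: M4=-3491/1210
back: M3=291/256−35/128·-3491/1210=233/121
back: M2=222/35−12/35·233/121=3438/605
back: M1=-7−1/6·3438/605=-4808/605
M: M0=0, M1=-4808/605, M2=3438/605, M3=233/121, M4=-3491/1210, M5=0
seg 0: a=3, c=M0/2=0, d=(M1−M0)/(6·2)=-1202/1815, b=Δ0−h0·(2M0+M1)/6=6623/1815
seg 1: a=5, c=M1/2=-2404/605, d=(M2−M1)/(6·1)=4123/1815, b=Δ1−h1·(2M1+M2)/6=-7801/1815
seg 2: a=-1, c=M2/2=1719/605, d=(M3−M2)/(6·2)=-2273/7260, b=Δ2−h2·(2M2+M3)/6=-896/165
seg 3: a=-3, c=M3/2=233/242, d=(M4−M3)/(6·2)=-5821/14520, b=Δ3−h3·(2M3+M4)/6=3953/1815
seg 4: a=2, c=M4/2=-3491/2420, d=(M5−M4)/(6·3)=3491/21780, b=Δ4−h4·(2M4+M5)/6=4423/3630
t_q=11/2 → seg 3, τ=1/2; S=-3+3953/1815·τ+233/242·τ²+-5821/14520·τ³=-13323/7744

  seg 0: a=3 b=6623/1815 c=0 d=-1202/1815
  seg 1: a=5 b=-7801/1815 c=-2404/605 d=4123/1815
  seg 2: a=-1 b=-896/165 c=1719/605 d=-2273/7260
  seg 3: a=-3 b=3953/1815 c=233/242 d=-5821/14520
  seg 4: a=2 b=4423/3630 c=-3491/2420 d=3491/21780
S(11/2) = -13323/7744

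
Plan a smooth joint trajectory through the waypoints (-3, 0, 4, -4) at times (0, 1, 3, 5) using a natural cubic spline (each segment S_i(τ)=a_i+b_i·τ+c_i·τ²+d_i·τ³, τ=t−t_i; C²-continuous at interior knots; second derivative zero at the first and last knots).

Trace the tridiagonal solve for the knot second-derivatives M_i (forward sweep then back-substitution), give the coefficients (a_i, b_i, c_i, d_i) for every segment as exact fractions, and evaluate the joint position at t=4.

  seg 0: a=-3 b=32/11 c=0 d=1/11
  seg 1: a=0 b=35/11 c=3/11 d=-19/44
  seg 2: a=4 b=-10/11 c=-51/22 d=17/44
S(4) = 51/44

Δ: Δ0=3, Δ1=2, Δ2=-4
row 1: diag=6, rhs=-6; c'=1/3, d'=-1
row 2: denom=8−2·1/3=22/3; d'=(-36−2·-1)/(22/3)=-51/11
back: M2=-51/11
back: M1=-1−1/3·-51/11=6/11
M: M0=0, M1=6/11, M2=-51/11, M3=0
seg 0: a=-3, c=M0/2=0, d=(M1−M0)/(6·1)=1/11, b=Δ0−h0·(2M0+M1)/6=32/11
seg 1: a=0, c=M1/2=3/11, d=(M2−M1)/(6·2)=-19/44, b=Δ1−h1·(2M1+M2)/6=35/11
seg 2: a=4, c=M2/2=-51/22, d=(M3−M2)/(6·2)=17/44, b=Δ2−h2·(2M2+M3)/6=-10/11
t_q=4 → seg 2, τ=1; S=4+-10/11·τ+-51/22·τ²+17/44·τ³=51/44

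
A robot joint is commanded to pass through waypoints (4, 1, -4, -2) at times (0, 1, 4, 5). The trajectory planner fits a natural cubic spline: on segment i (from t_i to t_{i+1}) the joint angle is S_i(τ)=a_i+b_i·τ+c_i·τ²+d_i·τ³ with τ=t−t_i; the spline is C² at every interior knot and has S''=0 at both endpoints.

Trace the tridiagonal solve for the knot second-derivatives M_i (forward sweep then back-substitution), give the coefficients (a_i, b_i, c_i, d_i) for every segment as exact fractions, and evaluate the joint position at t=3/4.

Δ: Δ0=-3, Δ1=-5/3, Δ2=2
row 1: diag=8, rhs=8; c'=3/8, d'=1
row 2: denom=8−3·3/8=55/8; d'=(22−3·1)/(55/8)=152/55
back: M2=152/55
back: M1=1−3/8·152/55=-2/55
M: M0=0, M1=-2/55, M2=152/55, M3=0
seg 0: a=4, c=M0/2=0, d=(M1−M0)/(6·1)=-1/165, b=Δ0−h0·(2M0+M1)/6=-494/165
seg 1: a=1, c=M1/2=-1/55, d=(M2−M1)/(6·3)=7/45, b=Δ1−h1·(2M1+M2)/6=-497/165
seg 2: a=-4, c=M2/2=76/55, d=(M3−M2)/(6·1)=-76/165, b=Δ2−h2·(2M2+M3)/6=178/165
t_q=3/4 → seg 0, τ=3/4; S=4+-494/165·τ+0·τ²+-1/165·τ³=6167/3520

  seg 0: a=4 b=-494/165 c=0 d=-1/165
  seg 1: a=1 b=-497/165 c=-1/55 d=7/45
  seg 2: a=-4 b=178/165 c=76/55 d=-76/165
S(3/4) = 6167/3520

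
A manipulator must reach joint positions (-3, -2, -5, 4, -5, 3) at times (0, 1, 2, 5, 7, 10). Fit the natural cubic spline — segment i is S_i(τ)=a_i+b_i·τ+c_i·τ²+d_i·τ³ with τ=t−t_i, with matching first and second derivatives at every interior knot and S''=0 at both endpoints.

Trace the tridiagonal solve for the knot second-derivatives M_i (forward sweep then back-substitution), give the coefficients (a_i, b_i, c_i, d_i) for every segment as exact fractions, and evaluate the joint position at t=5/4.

  seg 0: a=-3 b=1543/654 c=0 d=-889/654
  seg 1: a=-2 b=-562/327 c=-889/218 d=1829/654
  seg 2: a=-5 b=-971/654 c=470/109 d=-5527/5886
  seg 3: a=4 b=-316/327 c=-2707/654 d=3103/2616
  seg 4: a=-5 b=-717/218 c=3895/1308 d=-3895/11772
S(5/4) = -36845/13952

Δ: Δ0=1, Δ1=-3, Δ2=3, Δ3=-9/2, Δ4=8/3
row 1: diag=4, rhs=-24; c'=1/4, d'=-6
row 2: denom=8−1·1/4=31/4; d'=(36−1·-6)/(31/4)=168/31
row 3: denom=10−3·12/31=274/31; d'=(-45−3·168/31)/(274/31)=-1899/274
row 4: denom=10−2·31/137=1308/137; d'=(43−2·-1899/274)/(1308/137)=3895/654
back: M4=3895/654
back: M3=-1899/274−31/137·3895/654=-2707/327
back: M2=168/31−12/31·-2707/327=940/109
back: M1=-6−1/4·940/109=-889/109
M: M0=0, M1=-889/109, M2=940/109, M3=-2707/327, M4=3895/654, M5=0
seg 0: a=-3, c=M0/2=0, d=(M1−M0)/(6·1)=-889/654, b=Δ0−h0·(2M0+M1)/6=1543/654
seg 1: a=-2, c=M1/2=-889/218, d=(M2−M1)/(6·1)=1829/654, b=Δ1−h1·(2M1+M2)/6=-562/327
seg 2: a=-5, c=M2/2=470/109, d=(M3−M2)/(6·3)=-5527/5886, b=Δ2−h2·(2M2+M3)/6=-971/654
seg 3: a=4, c=M3/2=-2707/654, d=(M4−M3)/(6·2)=3103/2616, b=Δ3−h3·(2M3+M4)/6=-316/327
seg 4: a=-5, c=M4/2=3895/1308, d=(M5−M4)/(6·3)=-3895/11772, b=Δ4−h4·(2M4+M5)/6=-717/218
t_q=5/4 → seg 1, τ=1/4; S=-2+-562/327·τ+-889/218·τ²+1829/654·τ³=-36845/13952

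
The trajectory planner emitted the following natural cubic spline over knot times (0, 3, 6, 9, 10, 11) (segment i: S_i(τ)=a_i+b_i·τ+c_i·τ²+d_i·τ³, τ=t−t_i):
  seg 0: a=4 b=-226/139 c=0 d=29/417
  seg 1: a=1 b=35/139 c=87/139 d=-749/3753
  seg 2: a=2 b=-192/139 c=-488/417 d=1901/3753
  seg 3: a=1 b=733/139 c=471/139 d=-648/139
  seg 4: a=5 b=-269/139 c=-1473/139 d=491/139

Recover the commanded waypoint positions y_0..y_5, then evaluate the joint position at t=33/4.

y_0=4 y_1=1 y_2=2 y_3=1 y_4=5 y_5=-4
S(33/4) = -11233/8896

y_0 = S_0(0) = a_0 = 4
y_1 = S_1(0) = a_1 = 1
y_2 = S_2(0) = a_2 = 2
y_3 = S_3(0) = a_3 = 1
y_4 = S_4(0) = a_4 = 5
y_5 = S_4(1) = -4
t_q=33/4 is in segment 2 (τ=9/4); S_2(τ)=-11233/8896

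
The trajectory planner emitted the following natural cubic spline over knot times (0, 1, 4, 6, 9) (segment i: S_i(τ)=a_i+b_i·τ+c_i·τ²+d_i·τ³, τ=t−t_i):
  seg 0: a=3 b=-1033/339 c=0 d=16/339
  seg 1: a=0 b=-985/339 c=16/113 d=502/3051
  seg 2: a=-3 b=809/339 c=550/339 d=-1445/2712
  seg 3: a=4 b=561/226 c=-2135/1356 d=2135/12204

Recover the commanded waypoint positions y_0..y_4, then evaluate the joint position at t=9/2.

y_0=3 y_1=0 y_2=-3 y_3=4 y_4=2
S(9/2) = -10615/7232

y_0 = S_0(0) = a_0 = 3
y_1 = S_1(0) = a_1 = 0
y_2 = S_2(0) = a_2 = -3
y_3 = S_3(0) = a_3 = 4
y_4 = S_3(3) = 2
t_q=9/2 is in segment 2 (τ=1/2); S_2(τ)=-10615/7232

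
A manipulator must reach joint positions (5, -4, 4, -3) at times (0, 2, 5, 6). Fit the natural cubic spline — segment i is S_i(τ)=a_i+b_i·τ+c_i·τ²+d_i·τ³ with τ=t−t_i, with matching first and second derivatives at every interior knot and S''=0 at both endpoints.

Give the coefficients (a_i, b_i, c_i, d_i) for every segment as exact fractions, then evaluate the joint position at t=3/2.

Δ: Δ0=-9/2, Δ1=8/3, Δ2=-7
row 1: diag=10, rhs=43; c'=3/10, d'=43/10
row 2: denom=8−3·3/10=71/10; d'=(-58−3·43/10)/(71/10)=-709/71
back: M2=-709/71
back: M1=43/10−3/10·-709/71=518/71
M: M0=0, M1=518/71, M2=-709/71, M3=0
seg 0: a=5, c=M0/2=0, d=(M1−M0)/(6·2)=259/426, b=Δ0−h0·(2M0+M1)/6=-2953/426
seg 1: a=-4, c=M1/2=259/71, d=(M2−M1)/(6·3)=-409/426, b=Δ1−h1·(2M1+M2)/6=155/426
seg 2: a=4, c=M2/2=-709/142, d=(M3−M2)/(6·1)=709/426, b=Δ2−h2·(2M2+M3)/6=-782/213
t_q=3/2 → seg 0, τ=3/2; S=5+-2953/426·τ+0·τ²+259/426·τ³=-3801/1136

  seg 0: a=5 b=-2953/426 c=0 d=259/426
  seg 1: a=-4 b=155/426 c=259/71 d=-409/426
  seg 2: a=4 b=-782/213 c=-709/142 d=709/426
S(3/2) = -3801/1136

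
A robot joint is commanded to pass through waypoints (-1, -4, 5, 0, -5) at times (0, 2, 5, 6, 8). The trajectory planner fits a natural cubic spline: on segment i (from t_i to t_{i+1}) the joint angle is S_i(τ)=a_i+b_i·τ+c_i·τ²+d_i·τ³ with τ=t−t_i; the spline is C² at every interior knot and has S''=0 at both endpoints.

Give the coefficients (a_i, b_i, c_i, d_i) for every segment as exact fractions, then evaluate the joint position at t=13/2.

Δ: Δ0=-3/2, Δ1=3, Δ2=-5, Δ3=-5/2
row 1: diag=10, rhs=27; c'=3/10, d'=27/10
row 2: denom=8−3·3/10=71/10; d'=(-48−3·27/10)/(71/10)=-561/71
row 3: denom=6−1·10/71=416/71; d'=(15−1·-561/71)/(416/71)=813/208
back: M3=813/208
back: M2=-561/71−10/71·813/208=-879/104
back: M1=27/10−3/10·-879/104=1089/208
M: M0=0, M1=1089/208, M2=-879/104, M3=813/208, M4=0
seg 0: a=-1, c=M0/2=0, d=(M1−M0)/(6·2)=363/832, b=Δ0−h0·(2M0+M1)/6=-675/208
seg 1: a=-4, c=M1/2=1089/416, d=(M2−M1)/(6·3)=-73/96, b=Δ1−h1·(2M1+M2)/6=207/104
seg 2: a=5, c=M2/2=-879/208, d=(M3−M2)/(6·1)=857/416, b=Δ2−h2·(2M2+M3)/6=-1179/416
seg 3: a=0, c=M3/2=813/416, d=(M4−M3)/(6·2)=-271/832, b=Δ3−h3·(2M3+M4)/6=-531/104
t_q=13/2 → seg 3, τ=1/2; S=0+-531/104·τ+813/416·τ²+-271/832·τ³=-14011/6656

  seg 0: a=-1 b=-675/208 c=0 d=363/832
  seg 1: a=-4 b=207/104 c=1089/416 d=-73/96
  seg 2: a=5 b=-1179/416 c=-879/208 d=857/416
  seg 3: a=0 b=-531/104 c=813/416 d=-271/832
S(13/2) = -14011/6656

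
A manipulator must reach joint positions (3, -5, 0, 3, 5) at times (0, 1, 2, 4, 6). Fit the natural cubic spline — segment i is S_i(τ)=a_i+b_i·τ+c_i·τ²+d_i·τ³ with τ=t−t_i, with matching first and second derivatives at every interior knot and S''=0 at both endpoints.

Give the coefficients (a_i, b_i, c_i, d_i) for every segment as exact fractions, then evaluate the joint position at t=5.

  seg 0: a=3 b=-1943/168 c=0 d=599/168
  seg 1: a=-5 b=-73/84 c=599/56 d=-811/168
  seg 2: a=0 b=145/24 c=-53/14 d=509/672
  seg 3: a=3 b=-1/84 c=85/112 d=-85/672
S(5) = 811/224

Δ: Δ0=-8, Δ1=5, Δ2=3/2, Δ3=1
row 1: diag=4, rhs=78; c'=1/4, d'=39/2
row 2: denom=6−1·1/4=23/4; d'=(-21−1·39/2)/(23/4)=-162/23
row 3: denom=8−2·8/23=168/23; d'=(-3−2·-162/23)/(168/23)=85/56
back: M3=85/56
back: M2=-162/23−8/23·85/56=-53/7
back: M1=39/2−1/4·-53/7=599/28
M: M0=0, M1=599/28, M2=-53/7, M3=85/56, M4=0
seg 0: a=3, c=M0/2=0, d=(M1−M0)/(6·1)=599/168, b=Δ0−h0·(2M0+M1)/6=-1943/168
seg 1: a=-5, c=M1/2=599/56, d=(M2−M1)/(6·1)=-811/168, b=Δ1−h1·(2M1+M2)/6=-73/84
seg 2: a=0, c=M2/2=-53/14, d=(M3−M2)/(6·2)=509/672, b=Δ2−h2·(2M2+M3)/6=145/24
seg 3: a=3, c=M3/2=85/112, d=(M4−M3)/(6·2)=-85/672, b=Δ3−h3·(2M3+M4)/6=-1/84
t_q=5 → seg 3, τ=1; S=3+-1/84·τ+85/112·τ²+-85/672·τ³=811/224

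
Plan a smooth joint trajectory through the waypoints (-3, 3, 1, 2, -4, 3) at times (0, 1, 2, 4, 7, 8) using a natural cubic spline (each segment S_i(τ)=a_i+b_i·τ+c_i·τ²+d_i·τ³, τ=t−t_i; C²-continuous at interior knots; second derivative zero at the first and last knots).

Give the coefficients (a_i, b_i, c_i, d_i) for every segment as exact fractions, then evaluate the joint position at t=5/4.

Δ: Δ0=6, Δ1=-2, Δ2=1/2, Δ3=-2, Δ4=7
row 1: diag=4, rhs=-48; c'=1/4, d'=-12
row 2: denom=6−1·1/4=23/4; d'=(15−1·-12)/(23/4)=108/23
row 3: denom=10−2·8/23=214/23; d'=(-15−2·108/23)/(214/23)=-561/214
row 4: denom=8−3·69/214=1505/214; d'=(54−3·-561/214)/(1505/214)=13239/1505
back: M4=13239/1505
back: M3=-561/214−69/214·13239/1505=-8214/1505
back: M2=108/23−8/23·-8214/1505=9924/1505
back: M1=-12−1/4·9924/1505=-20541/1505
M: M0=0, M1=-20541/1505, M2=9924/1505, M3=-8214/1505, M4=13239/1505, M5=0
seg 0: a=-3, c=M0/2=0, d=(M1−M0)/(6·1)=-6847/3010, b=Δ0−h0·(2M0+M1)/6=24907/3010
seg 1: a=3, c=M1/2=-20541/3010, d=(M2−M1)/(6·1)=2031/602, b=Δ1−h1·(2M1+M2)/6=2183/1505
seg 2: a=1, c=M2/2=4962/1505, d=(M3−M2)/(6·2)=-3023/3010, b=Δ2−h2·(2M2+M3)/6=-893/430
seg 3: a=2, c=M3/2=-4107/1505, d=(M4−M3)/(6·3)=7151/9030, b=Δ3−h3·(2M3+M4)/6=-2831/3010
seg 4: a=-4, c=M4/2=13239/3010, d=(M5−M4)/(6·1)=-4413/3010, b=Δ4−h4·(2M4+M5)/6=6122/1505
t_q=5/4 → seg 1, τ=1/4; S=3+2183/1505·τ+-20541/3010·τ²+2031/602·τ³=575767/192640

  seg 0: a=-3 b=24907/3010 c=0 d=-6847/3010
  seg 1: a=3 b=2183/1505 c=-20541/3010 d=2031/602
  seg 2: a=1 b=-893/430 c=4962/1505 d=-3023/3010
  seg 3: a=2 b=-2831/3010 c=-4107/1505 d=7151/9030
  seg 4: a=-4 b=6122/1505 c=13239/3010 d=-4413/3010
S(5/4) = 575767/192640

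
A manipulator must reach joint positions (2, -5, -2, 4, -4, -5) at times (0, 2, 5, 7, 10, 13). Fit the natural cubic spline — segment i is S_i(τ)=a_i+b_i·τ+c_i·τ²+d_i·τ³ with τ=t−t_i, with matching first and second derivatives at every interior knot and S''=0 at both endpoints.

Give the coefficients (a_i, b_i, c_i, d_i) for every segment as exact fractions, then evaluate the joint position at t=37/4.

  seg 0: a=2 b=-9111/2138 c=0 d=407/2138
  seg 1: a=-5 b=-4227/2138 c=1221/1069 d=-961/19242
  seg 2: a=-2 b=3771/1069 c=1481/2138 d=-2045/4276
  seg 3: a=4 b=598/1069 c=-2327/1069 d=10597/28863
  seg 4: a=-4 b=-2767/1069 c=3616/3207 d=-3616/28863
S(37/4) = -108053/68416

Δ: Δ0=-7/2, Δ1=1, Δ2=3, Δ3=-8/3, Δ4=-1/3
row 1: diag=10, rhs=27; c'=3/10, d'=27/10
row 2: denom=10−3·3/10=91/10; d'=(12−3·27/10)/(91/10)=3/7
row 3: denom=10−2·20/91=870/91; d'=(-34−2·3/7)/(870/91)=-1586/435
row 4: denom=12−3·91/290=3207/290; d'=(14−3·-1586/435)/(3207/290)=7232/3207
back: M4=7232/3207
back: M3=-1586/435−91/290·7232/3207=-4654/1069
back: M2=3/7−20/91·-4654/1069=1481/1069
back: M1=27/10−3/10·1481/1069=2442/1069
M: M0=0, M1=2442/1069, M2=1481/1069, M3=-4654/1069, M4=7232/3207, M5=0
seg 0: a=2, c=M0/2=0, d=(M1−M0)/(6·2)=407/2138, b=Δ0−h0·(2M0+M1)/6=-9111/2138
seg 1: a=-5, c=M1/2=1221/1069, d=(M2−M1)/(6·3)=-961/19242, b=Δ1−h1·(2M1+M2)/6=-4227/2138
seg 2: a=-2, c=M2/2=1481/2138, d=(M3−M2)/(6·2)=-2045/4276, b=Δ2−h2·(2M2+M3)/6=3771/1069
seg 3: a=4, c=M3/2=-2327/1069, d=(M4−M3)/(6·3)=10597/28863, b=Δ3−h3·(2M3+M4)/6=598/1069
seg 4: a=-4, c=M4/2=3616/3207, d=(M5−M4)/(6·3)=-3616/28863, b=Δ4−h4·(2M4+M5)/6=-2767/1069
t_q=37/4 → seg 3, τ=9/4; S=4+598/1069·τ+-2327/1069·τ²+10597/28863·τ³=-108053/68416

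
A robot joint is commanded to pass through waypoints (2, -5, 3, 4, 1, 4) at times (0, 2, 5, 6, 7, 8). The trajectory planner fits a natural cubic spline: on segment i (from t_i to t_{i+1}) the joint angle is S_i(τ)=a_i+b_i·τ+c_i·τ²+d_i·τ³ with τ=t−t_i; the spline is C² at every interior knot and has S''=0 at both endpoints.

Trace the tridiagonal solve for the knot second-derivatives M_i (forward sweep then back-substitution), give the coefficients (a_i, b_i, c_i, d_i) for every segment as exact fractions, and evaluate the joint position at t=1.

Δ: Δ0=-7/2, Δ1=8/3, Δ2=1, Δ3=-3, Δ4=3
row 1: diag=10, rhs=37; c'=3/10, d'=37/10
row 2: denom=8−3·3/10=71/10; d'=(-10−3·37/10)/(71/10)=-211/71
row 3: denom=4−1·10/71=274/71; d'=(-24−1·-211/71)/(274/71)=-1493/274
row 4: denom=4−1·71/274=1025/274; d'=(36−1·-1493/274)/(1025/274)=277/25
back: M4=277/25
back: M3=-1493/274−71/274·277/25=-208/25
back: M2=-211/71−10/71·-208/25=-9/5
back: M1=37/10−3/10·-9/5=106/25
M: M0=0, M1=106/25, M2=-9/5, M3=-208/25, M4=277/25, M5=0
seg 0: a=2, c=M0/2=0, d=(M1−M0)/(6·2)=53/150, b=Δ0−h0·(2M0+M1)/6=-737/150
seg 1: a=-5, c=M1/2=53/25, d=(M2−M1)/(6·3)=-151/450, b=Δ1−h1·(2M1+M2)/6=-101/150
seg 2: a=3, c=M2/2=-9/10, d=(M3−M2)/(6·1)=-163/150, b=Δ2−h2·(2M2+M3)/6=224/75
seg 3: a=4, c=M3/2=-104/25, d=(M4−M3)/(6·1)=97/30, b=Δ3−h3·(2M3+M4)/6=-311/150
seg 4: a=1, c=M4/2=277/50, d=(M5−M4)/(6·1)=-277/150, b=Δ4−h4·(2M4+M5)/6=-52/75
t_q=1 → seg 0, τ=1; S=2+-737/150·τ+0·τ²+53/150·τ³=-64/25

  seg 0: a=2 b=-737/150 c=0 d=53/150
  seg 1: a=-5 b=-101/150 c=53/25 d=-151/450
  seg 2: a=3 b=224/75 c=-9/10 d=-163/150
  seg 3: a=4 b=-311/150 c=-104/25 d=97/30
  seg 4: a=1 b=-52/75 c=277/50 d=-277/150
S(1) = -64/25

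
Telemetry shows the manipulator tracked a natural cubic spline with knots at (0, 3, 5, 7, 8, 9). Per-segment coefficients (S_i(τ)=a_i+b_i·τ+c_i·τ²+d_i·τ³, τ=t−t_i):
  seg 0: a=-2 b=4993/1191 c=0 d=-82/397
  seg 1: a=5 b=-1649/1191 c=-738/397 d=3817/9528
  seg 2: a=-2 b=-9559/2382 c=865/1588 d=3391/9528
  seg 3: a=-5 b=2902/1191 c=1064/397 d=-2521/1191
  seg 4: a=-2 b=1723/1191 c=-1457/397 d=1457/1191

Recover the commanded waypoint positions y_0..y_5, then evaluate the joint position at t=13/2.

y_0 = S_0(0) = a_0 = -2
y_1 = S_1(0) = a_1 = 5
y_2 = S_2(0) = a_2 = -2
y_3 = S_3(0) = a_3 = -5
y_4 = S_4(0) = a_4 = -2
y_5 = S_4(1) = -3
t_q=13/2 is in segment 2 (τ=3/2); S_2(τ)=-142101/25408

y_0=-2 y_1=5 y_2=-2 y_3=-5 y_4=-2 y_5=-3
S(13/2) = -142101/25408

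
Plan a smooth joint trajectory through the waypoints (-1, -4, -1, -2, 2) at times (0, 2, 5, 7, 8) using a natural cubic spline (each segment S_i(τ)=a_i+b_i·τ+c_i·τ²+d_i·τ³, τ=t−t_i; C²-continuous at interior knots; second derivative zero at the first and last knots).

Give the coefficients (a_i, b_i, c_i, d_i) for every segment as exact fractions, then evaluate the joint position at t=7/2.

Δ: Δ0=-3/2, Δ1=1, Δ2=-1/2, Δ3=4
row 1: diag=10, rhs=15; c'=3/10, d'=3/2
row 2: denom=10−3·3/10=91/10; d'=(-9−3·3/2)/(91/10)=-135/91
row 3: denom=6−2·20/91=506/91; d'=(27−2·-135/91)/(506/91)=2727/506
back: M3=2727/506
back: M2=-135/91−20/91·2727/506=-675/253
back: M1=3/2−3/10·-675/253=582/253
M: M0=0, M1=582/253, M2=-675/253, M3=2727/506, M4=0
seg 0: a=-1, c=M0/2=0, d=(M1−M0)/(6·2)=97/506, b=Δ0−h0·(2M0+M1)/6=-1147/506
seg 1: a=-4, c=M1/2=291/253, d=(M2−M1)/(6·3)=-419/1518, b=Δ1−h1·(2M1+M2)/6=17/506
seg 2: a=-1, c=M2/2=-675/506, d=(M3−M2)/(6·2)=1359/2024, b=Δ2−h2·(2M2+M3)/6=-131/253
seg 3: a=-2, c=M3/2=2727/1012, d=(M4−M3)/(6·1)=-909/1012, b=Δ3−h3·(2M3+M4)/6=1115/506
t_q=7/2 → seg 1, τ=3/2; S=-4+17/506·τ+291/253·τ²+-419/1518·τ³=-9283/4048

  seg 0: a=-1 b=-1147/506 c=0 d=97/506
  seg 1: a=-4 b=17/506 c=291/253 d=-419/1518
  seg 2: a=-1 b=-131/253 c=-675/506 d=1359/2024
  seg 3: a=-2 b=1115/506 c=2727/1012 d=-909/1012
S(7/2) = -9283/4048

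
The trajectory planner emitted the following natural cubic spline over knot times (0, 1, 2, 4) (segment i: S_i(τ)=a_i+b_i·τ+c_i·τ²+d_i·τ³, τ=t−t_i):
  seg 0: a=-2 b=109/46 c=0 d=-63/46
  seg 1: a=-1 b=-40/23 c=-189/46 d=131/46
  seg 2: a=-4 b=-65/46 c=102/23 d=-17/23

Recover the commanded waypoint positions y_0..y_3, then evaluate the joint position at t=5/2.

y_0=-2 y_1=-1 y_2=-4 y_3=5
S(5/2) = -679/184

y_0 = S_0(0) = a_0 = -2
y_1 = S_1(0) = a_1 = -1
y_2 = S_2(0) = a_2 = -4
y_3 = S_2(2) = 5
t_q=5/2 is in segment 2 (τ=1/2); S_2(τ)=-679/184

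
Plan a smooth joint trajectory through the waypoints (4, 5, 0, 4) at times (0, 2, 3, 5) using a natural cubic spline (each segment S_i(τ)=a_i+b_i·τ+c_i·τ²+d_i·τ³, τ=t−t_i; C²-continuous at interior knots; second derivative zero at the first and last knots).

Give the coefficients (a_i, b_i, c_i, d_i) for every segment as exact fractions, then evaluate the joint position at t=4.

  seg 0: a=4 b=39/14 c=0 d=-4/7
  seg 1: a=5 b=-57/14 c=-24/7 d=5/2
  seg 2: a=0 b=-24/7 c=57/14 d=-19/28
S(4) = -1/28

Δ: Δ0=1/2, Δ1=-5, Δ2=2
row 1: diag=6, rhs=-33; c'=1/6, d'=-11/2
row 2: denom=6−1·1/6=35/6; d'=(42−1·-11/2)/(35/6)=57/7
back: M2=57/7
back: M1=-11/2−1/6·57/7=-48/7
M: M0=0, M1=-48/7, M2=57/7, M3=0
seg 0: a=4, c=M0/2=0, d=(M1−M0)/(6·2)=-4/7, b=Δ0−h0·(2M0+M1)/6=39/14
seg 1: a=5, c=M1/2=-24/7, d=(M2−M1)/(6·1)=5/2, b=Δ1−h1·(2M1+M2)/6=-57/14
seg 2: a=0, c=M2/2=57/14, d=(M3−M2)/(6·2)=-19/28, b=Δ2−h2·(2M2+M3)/6=-24/7
t_q=4 → seg 2, τ=1; S=0+-24/7·τ+57/14·τ²+-19/28·τ³=-1/28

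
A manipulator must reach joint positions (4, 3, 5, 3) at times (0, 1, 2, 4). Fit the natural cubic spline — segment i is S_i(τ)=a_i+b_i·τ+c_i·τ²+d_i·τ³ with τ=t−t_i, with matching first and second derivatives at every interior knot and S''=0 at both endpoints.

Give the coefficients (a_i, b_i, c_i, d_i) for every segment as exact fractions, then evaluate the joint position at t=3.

  seg 0: a=4 b=-44/23 c=0 d=21/23
  seg 1: a=3 b=19/23 c=63/23 d=-36/23
  seg 2: a=5 b=37/23 c=-45/23 d=15/46
S(3) = 229/46

Δ: Δ0=-1, Δ1=2, Δ2=-1
row 1: diag=4, rhs=18; c'=1/4, d'=9/2
row 2: denom=6−1·1/4=23/4; d'=(-18−1·9/2)/(23/4)=-90/23
back: M2=-90/23
back: M1=9/2−1/4·-90/23=126/23
M: M0=0, M1=126/23, M2=-90/23, M3=0
seg 0: a=4, c=M0/2=0, d=(M1−M0)/(6·1)=21/23, b=Δ0−h0·(2M0+M1)/6=-44/23
seg 1: a=3, c=M1/2=63/23, d=(M2−M1)/(6·1)=-36/23, b=Δ1−h1·(2M1+M2)/6=19/23
seg 2: a=5, c=M2/2=-45/23, d=(M3−M2)/(6·2)=15/46, b=Δ2−h2·(2M2+M3)/6=37/23
t_q=3 → seg 2, τ=1; S=5+37/23·τ+-45/23·τ²+15/46·τ³=229/46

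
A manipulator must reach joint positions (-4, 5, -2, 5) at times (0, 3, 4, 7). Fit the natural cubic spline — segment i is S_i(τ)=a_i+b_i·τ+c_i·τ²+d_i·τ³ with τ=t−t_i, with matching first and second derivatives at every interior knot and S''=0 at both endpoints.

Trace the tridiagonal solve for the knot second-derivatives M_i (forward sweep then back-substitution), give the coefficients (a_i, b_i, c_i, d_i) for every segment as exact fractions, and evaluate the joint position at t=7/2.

Δ: Δ0=3, Δ1=-7, Δ2=7/3
row 1: diag=8, rhs=-60; c'=1/8, d'=-15/2
row 2: denom=8−1·1/8=63/8; d'=(56−1·-15/2)/(63/8)=508/63
back: M2=508/63
back: M1=-15/2−1/8·508/63=-536/63
M: M0=0, M1=-536/63, M2=508/63, M3=0
seg 0: a=-4, c=M0/2=0, d=(M1−M0)/(6·3)=-268/567, b=Δ0−h0·(2M0+M1)/6=457/63
seg 1: a=5, c=M1/2=-268/63, d=(M2−M1)/(6·1)=58/21, b=Δ1−h1·(2M1+M2)/6=-347/63
seg 2: a=-2, c=M2/2=254/63, d=(M3−M2)/(6·3)=-254/567, b=Δ2−h2·(2M2+M3)/6=-361/63
t_q=7/2 → seg 1, τ=1/2; S=5+-347/63·τ+-268/63·τ²+58/21·τ³=55/36

  seg 0: a=-4 b=457/63 c=0 d=-268/567
  seg 1: a=5 b=-347/63 c=-268/63 d=58/21
  seg 2: a=-2 b=-361/63 c=254/63 d=-254/567
S(7/2) = 55/36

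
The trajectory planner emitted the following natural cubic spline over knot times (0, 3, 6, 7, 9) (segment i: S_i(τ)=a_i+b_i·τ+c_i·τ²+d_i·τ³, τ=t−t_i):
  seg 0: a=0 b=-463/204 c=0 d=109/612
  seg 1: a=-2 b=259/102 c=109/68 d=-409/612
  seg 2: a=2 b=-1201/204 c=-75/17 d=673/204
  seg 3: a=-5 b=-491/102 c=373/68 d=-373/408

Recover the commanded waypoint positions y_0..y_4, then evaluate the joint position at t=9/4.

y_0 = S_0(0) = a_0 = 0
y_1 = S_1(0) = a_1 = -2
y_2 = S_2(0) = a_2 = 2
y_3 = S_3(0) = a_3 = -5
y_4 = S_3(2) = 0
t_q=9/4 is in segment 0 (τ=9/4); S_0(τ)=-13395/4352

y_0=0 y_1=-2 y_2=2 y_3=-5 y_4=0
S(9/4) = -13395/4352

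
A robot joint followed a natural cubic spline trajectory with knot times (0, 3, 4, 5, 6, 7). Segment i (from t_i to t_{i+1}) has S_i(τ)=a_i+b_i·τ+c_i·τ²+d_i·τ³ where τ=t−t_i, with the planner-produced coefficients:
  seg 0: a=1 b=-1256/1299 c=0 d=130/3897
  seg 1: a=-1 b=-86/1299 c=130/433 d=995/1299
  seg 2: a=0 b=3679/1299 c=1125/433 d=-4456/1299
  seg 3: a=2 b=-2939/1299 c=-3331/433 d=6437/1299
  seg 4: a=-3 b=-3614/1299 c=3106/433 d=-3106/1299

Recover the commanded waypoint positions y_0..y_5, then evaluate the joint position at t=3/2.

y_0=1 y_1=-1 y_2=0 y_3=2 y_4=-3 y_5=-1
S(3/2) = -585/1732

y_0 = S_0(0) = a_0 = 1
y_1 = S_1(0) = a_1 = -1
y_2 = S_2(0) = a_2 = 0
y_3 = S_3(0) = a_3 = 2
y_4 = S_4(0) = a_4 = -3
y_5 = S_4(1) = -1
t_q=3/2 is in segment 0 (τ=3/2); S_0(τ)=-585/1732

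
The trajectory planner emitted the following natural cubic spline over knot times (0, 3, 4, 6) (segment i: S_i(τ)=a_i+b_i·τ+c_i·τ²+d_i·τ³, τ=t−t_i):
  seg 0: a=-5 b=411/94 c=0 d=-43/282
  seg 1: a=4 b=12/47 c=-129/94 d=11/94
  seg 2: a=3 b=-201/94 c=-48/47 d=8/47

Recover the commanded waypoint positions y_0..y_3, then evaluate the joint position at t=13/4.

y_0 = S_0(0) = a_0 = -5
y_1 = S_1(0) = a_1 = 4
y_2 = S_2(0) = a_2 = 3
y_3 = S_2(2) = -4
t_q=13/4 is in segment 1 (τ=1/4); S_1(τ)=23943/6016

y_0=-5 y_1=4 y_2=3 y_3=-4
S(13/4) = 23943/6016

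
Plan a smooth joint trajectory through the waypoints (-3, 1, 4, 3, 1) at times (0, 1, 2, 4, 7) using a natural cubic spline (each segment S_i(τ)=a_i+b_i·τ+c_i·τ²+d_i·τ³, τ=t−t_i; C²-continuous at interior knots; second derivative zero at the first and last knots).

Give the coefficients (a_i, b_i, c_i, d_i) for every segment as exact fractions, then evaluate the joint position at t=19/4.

  seg 0: a=-3 b=1316/321 c=0 d=-32/321
  seg 1: a=1 b=1220/321 c=-32/107 d=-161/321
  seg 2: a=4 b=545/321 c=-193/107 d=905/2568
  seg 3: a=3 b=-827/642 c=133/428 d=-133/3852
S(19/4) = 60101/27392

Δ: Δ0=4, Δ1=3, Δ2=-1/2, Δ3=-2/3
row 1: diag=4, rhs=-6; c'=1/4, d'=-3/2
row 2: denom=6−1·1/4=23/4; d'=(-21−1·-3/2)/(23/4)=-78/23
row 3: denom=10−2·8/23=214/23; d'=(-1−2·-78/23)/(214/23)=133/214
back: M3=133/214
back: M2=-78/23−8/23·133/214=-386/107
back: M1=-3/2−1/4·-386/107=-64/107
M: M0=0, M1=-64/107, M2=-386/107, M3=133/214, M4=0
seg 0: a=-3, c=M0/2=0, d=(M1−M0)/(6·1)=-32/321, b=Δ0−h0·(2M0+M1)/6=1316/321
seg 1: a=1, c=M1/2=-32/107, d=(M2−M1)/(6·1)=-161/321, b=Δ1−h1·(2M1+M2)/6=1220/321
seg 2: a=4, c=M2/2=-193/107, d=(M3−M2)/(6·2)=905/2568, b=Δ2−h2·(2M2+M3)/6=545/321
seg 3: a=3, c=M3/2=133/428, d=(M4−M3)/(6·3)=-133/3852, b=Δ3−h3·(2M3+M4)/6=-827/642
t_q=19/4 → seg 3, τ=3/4; S=3+-827/642·τ+133/428·τ²+-133/3852·τ³=60101/27392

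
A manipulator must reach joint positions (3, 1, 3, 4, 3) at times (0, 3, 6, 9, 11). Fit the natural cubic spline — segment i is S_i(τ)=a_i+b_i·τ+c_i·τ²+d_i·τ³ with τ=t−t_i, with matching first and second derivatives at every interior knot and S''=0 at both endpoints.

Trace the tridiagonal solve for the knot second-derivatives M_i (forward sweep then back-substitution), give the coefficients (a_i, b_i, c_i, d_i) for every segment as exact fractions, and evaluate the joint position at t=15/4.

  seg 0: a=3 b=-853/828 c=0 d=301/7452
  seg 1: a=1 b=25/414 c=301/828 d=-401/7452
  seg 2: a=3 b=653/828 c=-25/207 d=-77/7452
  seg 3: a=4 b=-89/414 c=-59/276 d=59/1656
S(15/4) = 7225/5888

Δ: Δ0=-2/3, Δ1=2/3, Δ2=1/3, Δ3=-1/2
row 1: diag=12, rhs=8; c'=1/4, d'=2/3
row 2: denom=12−3·1/4=45/4; d'=(-2−3·2/3)/(45/4)=-16/45
row 3: denom=10−3·4/15=46/5; d'=(-5−3·-16/45)/(46/5)=-59/138
back: M3=-59/138
back: M2=-16/45−4/15·-59/138=-50/207
back: M1=2/3−1/4·-50/207=301/414
M: M0=0, M1=301/414, M2=-50/207, M3=-59/138, M4=0
seg 0: a=3, c=M0/2=0, d=(M1−M0)/(6·3)=301/7452, b=Δ0−h0·(2M0+M1)/6=-853/828
seg 1: a=1, c=M1/2=301/828, d=(M2−M1)/(6·3)=-401/7452, b=Δ1−h1·(2M1+M2)/6=25/414
seg 2: a=3, c=M2/2=-25/207, d=(M3−M2)/(6·3)=-77/7452, b=Δ2−h2·(2M2+M3)/6=653/828
seg 3: a=4, c=M3/2=-59/276, d=(M4−M3)/(6·2)=59/1656, b=Δ3−h3·(2M3+M4)/6=-89/414
t_q=15/4 → seg 1, τ=3/4; S=1+25/414·τ+301/828·τ²+-401/7452·τ³=7225/5888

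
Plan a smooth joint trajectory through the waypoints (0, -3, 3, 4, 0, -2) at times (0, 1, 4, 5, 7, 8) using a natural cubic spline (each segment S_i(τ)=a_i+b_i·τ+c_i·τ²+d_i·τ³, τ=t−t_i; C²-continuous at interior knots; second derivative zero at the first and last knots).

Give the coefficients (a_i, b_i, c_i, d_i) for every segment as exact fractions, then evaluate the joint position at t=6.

Δ: Δ0=-3, Δ1=2, Δ2=1, Δ3=-2, Δ4=-2
row 1: diag=8, rhs=30; c'=3/8, d'=15/4
row 2: denom=8−3·3/8=55/8; d'=(-6−3·15/4)/(55/8)=-138/55
row 3: denom=6−1·8/55=322/55; d'=(-18−1·-138/55)/(322/55)=-426/161
row 4: denom=6−2·55/161=856/161; d'=(0−2·-426/161)/(856/161)=213/214
back: M4=213/214
back: M3=-426/161−55/161·213/214=-639/214
back: M2=-138/55−8/55·-639/214=-222/107
back: M1=15/4−3/8·-222/107=969/214
M: M0=0, M1=969/214, M2=-222/107, M3=-639/214, M4=213/214, M5=0
seg 0: a=0, c=M0/2=0, d=(M1−M0)/(6·1)=323/428, b=Δ0−h0·(2M0+M1)/6=-1607/428
seg 1: a=-3, c=M1/2=969/428, d=(M2−M1)/(6·3)=-157/428, b=Δ1−h1·(2M1+M2)/6=-319/214
seg 2: a=3, c=M2/2=-111/107, d=(M3−M2)/(6·1)=-65/428, b=Δ2−h2·(2M2+M3)/6=937/428
seg 3: a=4, c=M3/2=-639/428, d=(M4−M3)/(6·2)=71/214, b=Δ3−h3·(2M3+M4)/6=-73/214
seg 4: a=0, c=M4/2=213/428, d=(M5−M4)/(6·1)=-71/428, b=Δ4−h4·(2M4+M5)/6=-499/214
t_q=6 → seg 3, τ=1; S=4+-73/214·τ+-639/428·τ²+71/214·τ³=1069/428

  seg 0: a=0 b=-1607/428 c=0 d=323/428
  seg 1: a=-3 b=-319/214 c=969/428 d=-157/428
  seg 2: a=3 b=937/428 c=-111/107 d=-65/428
  seg 3: a=4 b=-73/214 c=-639/428 d=71/214
  seg 4: a=0 b=-499/214 c=213/428 d=-71/428
S(6) = 1069/428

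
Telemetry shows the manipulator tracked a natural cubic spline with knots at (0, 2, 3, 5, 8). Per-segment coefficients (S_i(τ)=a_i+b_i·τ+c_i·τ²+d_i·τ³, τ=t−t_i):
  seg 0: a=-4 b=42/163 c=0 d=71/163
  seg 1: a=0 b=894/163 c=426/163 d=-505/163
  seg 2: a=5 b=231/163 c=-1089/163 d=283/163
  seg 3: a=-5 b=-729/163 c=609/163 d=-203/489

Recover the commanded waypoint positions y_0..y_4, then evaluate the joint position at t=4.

y_0 = S_0(0) = a_0 = -4
y_1 = S_1(0) = a_1 = 0
y_2 = S_2(0) = a_2 = 5
y_3 = S_3(0) = a_3 = -5
y_4 = S_3(3) = 4
t_q=4 is in segment 2 (τ=1); S_2(τ)=240/163

y_0=-4 y_1=0 y_2=5 y_3=-5 y_4=4
S(4) = 240/163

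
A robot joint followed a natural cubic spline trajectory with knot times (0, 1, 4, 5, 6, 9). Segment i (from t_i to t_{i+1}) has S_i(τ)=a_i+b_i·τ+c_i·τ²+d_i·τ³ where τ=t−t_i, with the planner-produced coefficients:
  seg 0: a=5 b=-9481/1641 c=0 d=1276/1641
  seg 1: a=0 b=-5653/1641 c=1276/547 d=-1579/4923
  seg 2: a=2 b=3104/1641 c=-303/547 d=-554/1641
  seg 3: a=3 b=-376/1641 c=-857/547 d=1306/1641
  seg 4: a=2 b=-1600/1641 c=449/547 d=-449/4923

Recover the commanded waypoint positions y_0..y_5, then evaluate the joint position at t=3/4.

y_0=5 y_1=0 y_2=2 y_3=3 y_4=2 y_5=4
S(3/4) = 8707/8752

y_0 = S_0(0) = a_0 = 5
y_1 = S_1(0) = a_1 = 0
y_2 = S_2(0) = a_2 = 2
y_3 = S_3(0) = a_3 = 3
y_4 = S_4(0) = a_4 = 2
y_5 = S_4(3) = 4
t_q=3/4 is in segment 0 (τ=3/4); S_0(τ)=8707/8752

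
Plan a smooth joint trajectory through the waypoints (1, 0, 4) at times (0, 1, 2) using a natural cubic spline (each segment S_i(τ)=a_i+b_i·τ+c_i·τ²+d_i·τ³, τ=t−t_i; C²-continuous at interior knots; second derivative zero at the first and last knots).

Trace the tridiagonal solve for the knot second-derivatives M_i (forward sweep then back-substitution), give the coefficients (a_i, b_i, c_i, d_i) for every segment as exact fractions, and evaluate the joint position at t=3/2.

Δ: Δ0=-1, Δ1=4
row 1: diag=4, rhs=30; c'=1/4, d'=15/2
back: M1=15/2
M: M0=0, M1=15/2, M2=0
seg 0: a=1, c=M0/2=0, d=(M1−M0)/(6·1)=5/4, b=Δ0−h0·(2M0+M1)/6=-9/4
seg 1: a=0, c=M1/2=15/4, d=(M2−M1)/(6·1)=-5/4, b=Δ1−h1·(2M1+M2)/6=3/2
t_q=3/2 → seg 1, τ=1/2; S=0+3/2·τ+15/4·τ²+-5/4·τ³=49/32

  seg 0: a=1 b=-9/4 c=0 d=5/4
  seg 1: a=0 b=3/2 c=15/4 d=-5/4
S(3/2) = 49/32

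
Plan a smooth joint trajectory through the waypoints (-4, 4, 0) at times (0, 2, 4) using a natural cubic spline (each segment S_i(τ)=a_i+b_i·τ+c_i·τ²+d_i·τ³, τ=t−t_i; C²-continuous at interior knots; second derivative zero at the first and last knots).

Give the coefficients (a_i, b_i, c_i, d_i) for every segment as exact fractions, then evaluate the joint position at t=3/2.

  seg 0: a=-4 b=11/2 c=0 d=-3/8
  seg 1: a=4 b=1 c=-9/4 d=3/8
S(3/2) = 191/64

Δ: Δ0=4, Δ1=-2
row 1: diag=8, rhs=-36; c'=1/4, d'=-9/2
back: M1=-9/2
M: M0=0, M1=-9/2, M2=0
seg 0: a=-4, c=M0/2=0, d=(M1−M0)/(6·2)=-3/8, b=Δ0−h0·(2M0+M1)/6=11/2
seg 1: a=4, c=M1/2=-9/4, d=(M2−M1)/(6·2)=3/8, b=Δ1−h1·(2M1+M2)/6=1
t_q=3/2 → seg 0, τ=3/2; S=-4+11/2·τ+0·τ²+-3/8·τ³=191/64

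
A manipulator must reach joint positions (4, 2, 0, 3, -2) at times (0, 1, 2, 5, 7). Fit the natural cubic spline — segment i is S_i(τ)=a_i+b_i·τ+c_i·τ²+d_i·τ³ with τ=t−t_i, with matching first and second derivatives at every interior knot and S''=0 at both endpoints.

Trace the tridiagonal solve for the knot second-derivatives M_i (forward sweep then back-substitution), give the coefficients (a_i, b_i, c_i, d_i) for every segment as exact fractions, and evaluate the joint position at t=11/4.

Δ: Δ0=-2, Δ1=-2, Δ2=1, Δ3=-5/2
row 1: diag=4, rhs=0; c'=1/4, d'=0
row 2: denom=8−1·1/4=31/4; d'=(18−1·0)/(31/4)=72/31
row 3: denom=10−3·12/31=274/31; d'=(-21−3·72/31)/(274/31)=-867/274
back: M3=-867/274
back: M2=72/31−12/31·-867/274=486/137
back: M1=0−1/4·486/137=-243/274
M: M0=0, M1=-243/274, M2=486/137, M3=-867/274, M4=0
seg 0: a=4, c=M0/2=0, d=(M1−M0)/(6·1)=-81/548, b=Δ0−h0·(2M0+M1)/6=-1015/548
seg 1: a=2, c=M1/2=-243/548, d=(M2−M1)/(6·1)=405/548, b=Δ1−h1·(2M1+M2)/6=-629/274
seg 2: a=0, c=M2/2=243/137, d=(M3−M2)/(6·3)=-613/1644, b=Δ2−h2·(2M2+M3)/6=-529/548
seg 3: a=3, c=M3/2=-867/548, d=(M4−M3)/(6·2)=289/1096, b=Δ3−h3·(2M3+M4)/6=-107/274
t_q=11/4 → seg 2, τ=3/4; S=0+-529/548·τ+243/137·τ²+-613/1644·τ³=4083/35072

  seg 0: a=4 b=-1015/548 c=0 d=-81/548
  seg 1: a=2 b=-629/274 c=-243/548 d=405/548
  seg 2: a=0 b=-529/548 c=243/137 d=-613/1644
  seg 3: a=3 b=-107/274 c=-867/548 d=289/1096
S(11/4) = 4083/35072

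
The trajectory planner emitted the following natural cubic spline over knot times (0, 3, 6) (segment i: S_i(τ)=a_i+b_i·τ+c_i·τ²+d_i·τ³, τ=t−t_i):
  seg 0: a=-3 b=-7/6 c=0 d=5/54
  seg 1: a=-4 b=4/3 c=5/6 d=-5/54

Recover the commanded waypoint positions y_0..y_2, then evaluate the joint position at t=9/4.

y_0=-3 y_1=-4 y_2=5
S(9/4) = -585/128

y_0 = S_0(0) = a_0 = -3
y_1 = S_1(0) = a_1 = -4
y_2 = S_1(3) = 5
t_q=9/4 is in segment 0 (τ=9/4); S_0(τ)=-585/128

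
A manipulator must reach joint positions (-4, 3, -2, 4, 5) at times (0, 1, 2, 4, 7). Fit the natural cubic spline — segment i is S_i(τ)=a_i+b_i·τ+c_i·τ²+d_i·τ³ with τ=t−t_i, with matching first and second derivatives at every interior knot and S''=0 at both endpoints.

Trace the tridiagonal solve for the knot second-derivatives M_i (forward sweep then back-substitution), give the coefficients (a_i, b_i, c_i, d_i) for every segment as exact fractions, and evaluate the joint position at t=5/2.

Δ: Δ0=7, Δ1=-5, Δ2=3, Δ3=1/3
row 1: diag=4, rhs=-72; c'=1/4, d'=-18
row 2: denom=6−1·1/4=23/4; d'=(48−1·-18)/(23/4)=264/23
row 3: denom=10−2·8/23=214/23; d'=(-16−2·264/23)/(214/23)=-448/107
back: M3=-448/107
back: M2=264/23−8/23·-448/107=1384/107
back: M1=-18−1/4·1384/107=-2272/107
M: M0=0, M1=-2272/107, M2=1384/107, M3=-448/107, M4=0
seg 0: a=-4, c=M0/2=0, d=(M1−M0)/(6·1)=-1136/321, b=Δ0−h0·(2M0+M1)/6=3383/321
seg 1: a=3, c=M1/2=-1136/107, d=(M2−M1)/(6·1)=1828/321, b=Δ1−h1·(2M1+M2)/6=-25/321
seg 2: a=-2, c=M2/2=692/107, d=(M3−M2)/(6·2)=-458/321, b=Δ2−h2·(2M2+M3)/6=-1357/321
seg 3: a=4, c=M3/2=-224/107, d=(M4−M3)/(6·3)=224/963, b=Δ3−h3·(2M3+M4)/6=1451/321
t_q=5/2 → seg 2, τ=1/2; S=-2+-1357/321·τ+692/107·τ²+-458/321·τ³=-1145/428

  seg 0: a=-4 b=3383/321 c=0 d=-1136/321
  seg 1: a=3 b=-25/321 c=-1136/107 d=1828/321
  seg 2: a=-2 b=-1357/321 c=692/107 d=-458/321
  seg 3: a=4 b=1451/321 c=-224/107 d=224/963
S(5/2) = -1145/428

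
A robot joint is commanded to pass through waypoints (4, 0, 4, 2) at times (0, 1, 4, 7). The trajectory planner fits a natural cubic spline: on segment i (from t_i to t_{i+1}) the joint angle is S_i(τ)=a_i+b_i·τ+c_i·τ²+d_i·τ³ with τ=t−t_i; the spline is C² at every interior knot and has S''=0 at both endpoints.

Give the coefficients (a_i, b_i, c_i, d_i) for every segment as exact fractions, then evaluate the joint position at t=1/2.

  seg 0: a=4 b=-418/87 c=0 d=70/87
  seg 1: a=0 b=-208/87 c=70/29 d=-34/87
  seg 2: a=4 b=134/87 c=-32/29 d=32/261
S(1/2) = 197/116

Δ: Δ0=-4, Δ1=4/3, Δ2=-2/3
row 1: diag=8, rhs=32; c'=3/8, d'=4
row 2: denom=12−3·3/8=87/8; d'=(-12−3·4)/(87/8)=-64/29
back: M2=-64/29
back: M1=4−3/8·-64/29=140/29
M: M0=0, M1=140/29, M2=-64/29, M3=0
seg 0: a=4, c=M0/2=0, d=(M1−M0)/(6·1)=70/87, b=Δ0−h0·(2M0+M1)/6=-418/87
seg 1: a=0, c=M1/2=70/29, d=(M2−M1)/(6·3)=-34/87, b=Δ1−h1·(2M1+M2)/6=-208/87
seg 2: a=4, c=M2/2=-32/29, d=(M3−M2)/(6·3)=32/261, b=Δ2−h2·(2M2+M3)/6=134/87
t_q=1/2 → seg 0, τ=1/2; S=4+-418/87·τ+0·τ²+70/87·τ³=197/116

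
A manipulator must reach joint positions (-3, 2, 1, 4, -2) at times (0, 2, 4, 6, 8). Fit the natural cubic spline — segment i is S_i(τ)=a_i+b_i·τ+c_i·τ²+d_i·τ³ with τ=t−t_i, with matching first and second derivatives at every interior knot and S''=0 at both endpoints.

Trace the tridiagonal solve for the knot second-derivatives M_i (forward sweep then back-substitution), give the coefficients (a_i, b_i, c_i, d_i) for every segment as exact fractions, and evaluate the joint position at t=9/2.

  seg 0: a=-3 b=395/112 c=0 d=-115/448
  seg 1: a=2 b=25/56 c=-345/224 d=239/448
  seg 2: a=1 b=11/16 c=93/56 d=-281/448
  seg 3: a=4 b=-11/56 c=-471/224 d=157/448
S(9/2) = 6023/3584

Δ: Δ0=5/2, Δ1=-1/2, Δ2=3/2, Δ3=-3
row 1: diag=8, rhs=-18; c'=1/4, d'=-9/4
row 2: denom=8−2·1/4=15/2; d'=(12−2·-9/4)/(15/2)=11/5
row 3: denom=8−2·4/15=112/15; d'=(-27−2·11/5)/(112/15)=-471/112
back: M3=-471/112
back: M2=11/5−4/15·-471/112=93/28
back: M1=-9/4−1/4·93/28=-345/112
M: M0=0, M1=-345/112, M2=93/28, M3=-471/112, M4=0
seg 0: a=-3, c=M0/2=0, d=(M1−M0)/(6·2)=-115/448, b=Δ0−h0·(2M0+M1)/6=395/112
seg 1: a=2, c=M1/2=-345/224, d=(M2−M1)/(6·2)=239/448, b=Δ1−h1·(2M1+M2)/6=25/56
seg 2: a=1, c=M2/2=93/56, d=(M3−M2)/(6·2)=-281/448, b=Δ2−h2·(2M2+M3)/6=11/16
seg 3: a=4, c=M3/2=-471/224, d=(M4−M3)/(6·2)=157/448, b=Δ3−h3·(2M3+M4)/6=-11/56
t_q=9/2 → seg 2, τ=1/2; S=1+11/16·τ+93/56·τ²+-281/448·τ³=6023/3584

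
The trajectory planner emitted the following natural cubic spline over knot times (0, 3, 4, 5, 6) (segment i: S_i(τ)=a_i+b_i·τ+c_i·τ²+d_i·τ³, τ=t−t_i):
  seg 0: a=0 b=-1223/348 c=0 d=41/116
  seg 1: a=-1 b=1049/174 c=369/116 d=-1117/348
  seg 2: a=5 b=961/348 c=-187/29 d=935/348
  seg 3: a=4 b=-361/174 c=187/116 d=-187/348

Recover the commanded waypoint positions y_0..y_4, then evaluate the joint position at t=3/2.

y_0 = S_0(0) = a_0 = 0
y_1 = S_1(0) = a_1 = -1
y_2 = S_2(0) = a_2 = 5
y_3 = S_3(0) = a_3 = 4
y_4 = S_3(1) = 3
t_q=3/2 is in segment 0 (τ=3/2); S_0(τ)=-3785/928

y_0=0 y_1=-1 y_2=5 y_3=4 y_4=3
S(3/2) = -3785/928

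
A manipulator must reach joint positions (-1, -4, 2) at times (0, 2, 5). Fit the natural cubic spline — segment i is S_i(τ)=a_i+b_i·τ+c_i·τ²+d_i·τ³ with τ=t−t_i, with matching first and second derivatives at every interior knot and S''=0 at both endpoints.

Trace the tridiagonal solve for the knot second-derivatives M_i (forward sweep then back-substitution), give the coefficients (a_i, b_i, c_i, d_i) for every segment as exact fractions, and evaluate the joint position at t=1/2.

  seg 0: a=-1 b=-11/5 c=0 d=7/40
  seg 1: a=-4 b=-1/10 c=21/20 d=-7/60
S(1/2) = -133/64

Δ: Δ0=-3/2, Δ1=2
row 1: diag=10, rhs=21; c'=3/10, d'=21/10
back: M1=21/10
M: M0=0, M1=21/10, M2=0
seg 0: a=-1, c=M0/2=0, d=(M1−M0)/(6·2)=7/40, b=Δ0−h0·(2M0+M1)/6=-11/5
seg 1: a=-4, c=M1/2=21/20, d=(M2−M1)/(6·3)=-7/60, b=Δ1−h1·(2M1+M2)/6=-1/10
t_q=1/2 → seg 0, τ=1/2; S=-1+-11/5·τ+0·τ²+7/40·τ³=-133/64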